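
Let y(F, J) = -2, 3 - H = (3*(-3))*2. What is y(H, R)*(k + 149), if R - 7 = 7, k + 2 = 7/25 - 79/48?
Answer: -174761/600 ≈ -291.27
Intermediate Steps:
k = -4039/1200 (k = -2 + (7/25 - 79/48) = -2 - 1639/1200 = -4039/1200 ≈ -3.3658)
H = 21 (H = 3 - 3*(-3)*2 = 3 - (-9)*2 = 3 - 1*(-18) = 3 + 18 = 21)
R = 14 (R = 7 + 7 = 14)
y(H, R)*(k + 149) = -2*(-4039/1200 + 149) = -2*174761/1200 = -174761/600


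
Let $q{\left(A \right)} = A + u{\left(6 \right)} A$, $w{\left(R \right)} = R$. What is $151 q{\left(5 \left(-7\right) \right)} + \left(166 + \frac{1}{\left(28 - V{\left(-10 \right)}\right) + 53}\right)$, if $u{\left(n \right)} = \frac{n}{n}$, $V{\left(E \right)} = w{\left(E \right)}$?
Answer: $- \frac{946763}{91} \approx -10404.0$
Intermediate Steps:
$V{\left(E \right)} = E$
$u{\left(n \right)} = 1$
$q{\left(A \right)} = 2 A$ ($q{\left(A \right)} = A + 1 A = A + A = 2 A$)
$151 q{\left(5 \left(-7\right) \right)} + \left(166 + \frac{1}{\left(28 - V{\left(-10 \right)}\right) + 53}\right) = 151 \cdot 2 \cdot 5 \left(-7\right) + \left(166 + \frac{1}{\left(28 - -10\right) + 53}\right) = 151 \cdot 2 \left(-35\right) + \left(166 + \frac{1}{\left(28 + 10\right) + 53}\right) = 151 \left(-70\right) + \left(166 + \frac{1}{38 + 53}\right) = -10570 + \left(166 + \frac{1}{91}\right) = -10570 + \frac{15107}{91} = - \frac{946763}{91}$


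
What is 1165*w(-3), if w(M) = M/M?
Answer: 1165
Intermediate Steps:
w(M) = 1
1165*w(-3) = 1165*1 = 1165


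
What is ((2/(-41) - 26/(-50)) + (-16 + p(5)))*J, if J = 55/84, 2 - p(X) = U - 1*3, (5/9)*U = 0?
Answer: -29678/4305 ≈ -6.8938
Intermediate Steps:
U = 0 (U = (9/5)*0 = 0)
p(X) = 5 (p(X) = 2 - (0 - 1*3) = 2 - (0 - 3) = 2 - 1*(-3) = 2 + 3 = 5)
J = 55/84 (J = 55*(1/84) = 55/84 ≈ 0.65476)
((2/(-41) - 26/(-50)) + (-16 + p(5)))*J = ((2/(-41) - 26/(-50)) + (-16 + 5))*(55/84) = ((2*(-1/41) - 26*(-1/50)) - 11)*(55/84) = ((-2/41 + 13/25) - 11)*(55/84) = (483/1025 - 11)*(55/84) = -10792/1025*55/84 = -29678/4305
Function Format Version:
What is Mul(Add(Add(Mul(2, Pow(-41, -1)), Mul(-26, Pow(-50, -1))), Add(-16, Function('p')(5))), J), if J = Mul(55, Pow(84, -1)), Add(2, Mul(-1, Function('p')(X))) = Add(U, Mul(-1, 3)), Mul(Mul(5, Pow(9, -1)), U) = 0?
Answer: Rational(-29678, 4305) ≈ -6.8938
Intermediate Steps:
U = 0 (U = Mul(Rational(9, 5), 0) = 0)
Function('p')(X) = 5 (Function('p')(X) = Add(2, Mul(-1, Add(0, Mul(-1, 3)))) = Add(2, Mul(-1, Add(0, -3))) = Add(2, Mul(-1, -3)) = Add(2, 3) = 5)
J = Rational(55, 84) (J = Mul(55, Rational(1, 84)) = Rational(55, 84) ≈ 0.65476)
Mul(Add(Add(Mul(2, Pow(-41, -1)), Mul(-26, Pow(-50, -1))), Add(-16, Function('p')(5))), J) = Mul(Add(Add(Mul(2, Pow(-41, -1)), Mul(-26, Pow(-50, -1))), Add(-16, 5)), Rational(55, 84)) = Mul(Add(Add(Mul(2, Rational(-1, 41)), Mul(-26, Rational(-1, 50))), -11), Rational(55, 84)) = Mul(Add(Add(Rational(-2, 41), Rational(13, 25)), -11), Rational(55, 84)) = Mul(Add(Rational(483, 1025), -11), Rational(55, 84)) = Mul(Rational(-10792, 1025), Rational(55, 84)) = Rational(-29678, 4305)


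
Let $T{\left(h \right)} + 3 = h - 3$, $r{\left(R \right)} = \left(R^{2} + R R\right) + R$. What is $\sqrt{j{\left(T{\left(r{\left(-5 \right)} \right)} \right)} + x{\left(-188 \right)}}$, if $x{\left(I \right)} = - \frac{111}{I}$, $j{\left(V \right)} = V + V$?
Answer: $\frac{5 \sqrt{27777}}{94} \approx 8.8651$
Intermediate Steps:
$r{\left(R \right)} = R + 2 R^{2}$ ($r{\left(R \right)} = \left(R^{2} + R^{2}\right) + R = 2 R^{2} + R = R + 2 R^{2}$)
$T{\left(h \right)} = -6 + h$ ($T{\left(h \right)} = -3 + \left(h - 3\right) = -3 + \left(-3 + h\right) = -6 + h$)
$j{\left(V \right)} = 2 V$
$\sqrt{j{\left(T{\left(r{\left(-5 \right)} \right)} \right)} + x{\left(-188 \right)}} = \sqrt{2 \left(-6 - 5 \left(1 + 2 \left(-5\right)\right)\right) - \frac{111}{-188}} = \sqrt{2 \left(-6 - 5 \left(1 - 10\right)\right) - - \frac{111}{188}} = \sqrt{2 \left(-6 - -45\right) + \frac{111}{188}} = \sqrt{2 \left(-6 + 45\right) + \frac{111}{188}} = \sqrt{2 \cdot 39 + \frac{111}{188}} = \sqrt{78 + \frac{111}{188}} = \sqrt{\frac{14775}{188}} = \frac{5 \sqrt{27777}}{94}$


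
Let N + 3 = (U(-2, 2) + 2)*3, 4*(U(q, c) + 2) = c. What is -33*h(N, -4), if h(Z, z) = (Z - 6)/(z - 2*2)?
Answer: -495/16 ≈ -30.938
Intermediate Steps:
U(q, c) = -2 + c/4
N = -3/2 (N = -3 + ((-2 + (1/4)*2) + 2)*3 = -3 + ((-2 + 1/2) + 2)*3 = -3 + (-3/2 + 2)*3 = -3 + (1/2)*3 = -3 + 3/2 = -3/2 ≈ -1.5000)
h(Z, z) = (-6 + Z)/(-4 + z) (h(Z, z) = (-6 + Z)/(z - 4) = (-6 + Z)/(-4 + z))
-33*h(N, -4) = -33*(-6 - 3/2)/(-4 - 4) = -33*(-15)/((-8)*2) = -(-33)*(-15)/(8*2) = -33*15/16 = -495/16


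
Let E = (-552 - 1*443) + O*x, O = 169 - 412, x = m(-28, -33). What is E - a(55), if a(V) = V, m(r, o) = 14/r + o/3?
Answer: 3489/2 ≈ 1744.5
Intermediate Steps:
m(r, o) = 14/r + o/3 (m(r, o) = 14/r + o*(⅓) = 14/r + o/3)
x = -23/2 (x = 14/(-28) + (⅓)*(-33) = 14*(-1/28) - 11 = -½ - 11 = -23/2 ≈ -11.500)
O = -243
E = 3599/2 (E = (-552 - 1*443) - 243*(-23/2) = (-552 - 443) + 5589/2 = -995 + 5589/2 = 3599/2 ≈ 1799.5)
E - a(55) = 3599/2 - 1*55 = 3599/2 - 55 = 3489/2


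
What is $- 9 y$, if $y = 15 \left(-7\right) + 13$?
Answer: $828$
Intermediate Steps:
$y = -92$ ($y = -105 + 13 = -92$)
$- 9 y = \left(-9\right) \left(-92\right) = 828$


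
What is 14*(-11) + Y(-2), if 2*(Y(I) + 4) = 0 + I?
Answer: -159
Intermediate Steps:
Y(I) = -4 + I/2 (Y(I) = -4 + (0 + I)/2 = -4 + I/2)
14*(-11) + Y(-2) = 14*(-11) + (-4 + (1/2)*(-2)) = -154 + (-4 - 1) = -154 - 5 = -159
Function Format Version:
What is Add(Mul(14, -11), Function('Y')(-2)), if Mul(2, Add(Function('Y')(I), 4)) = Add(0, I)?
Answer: -159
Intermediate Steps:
Function('Y')(I) = Add(-4, Mul(Rational(1, 2), I)) (Function('Y')(I) = Add(-4, Mul(Rational(1, 2), Add(0, I))) = Add(-4, Mul(Rational(1, 2), I)))
Add(Mul(14, -11), Function('Y')(-2)) = Add(Mul(14, -11), Add(-4, Mul(Rational(1, 2), -2))) = Add(-154, Add(-4, -1)) = Add(-154, -5) = -159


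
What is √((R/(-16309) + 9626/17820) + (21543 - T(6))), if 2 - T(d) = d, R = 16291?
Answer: √5616976675356104630/16145910 ≈ 146.79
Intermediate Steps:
T(d) = 2 - d
√((R/(-16309) + 9626/17820) + (21543 - T(6))) = √((16291/(-16309) + 9626/17820) + (21543 - (2 - 1*6))) = √((16291*(-1/16309) + 9626*(1/17820)) + (21543 - (2 - 6))) = √((-16291/16309 + 4813/8910) + (21543 - 1*(-4))) = √(-66657593/145313190 + (21543 + 4)) = √(-66657593/145313190 + 21547) = √(3130996647337/145313190) = √5616976675356104630/16145910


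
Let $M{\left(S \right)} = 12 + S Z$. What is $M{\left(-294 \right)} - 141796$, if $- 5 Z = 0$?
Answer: $-141784$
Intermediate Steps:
$Z = 0$ ($Z = \left(- \frac{1}{5}\right) 0 = 0$)
$M{\left(S \right)} = 12$ ($M{\left(S \right)} = 12 + S 0 = 12 + 0 = 12$)
$M{\left(-294 \right)} - 141796 = 12 - 141796 = -141784$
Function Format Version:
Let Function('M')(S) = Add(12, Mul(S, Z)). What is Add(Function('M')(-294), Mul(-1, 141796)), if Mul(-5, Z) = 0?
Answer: -141784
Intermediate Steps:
Z = 0 (Z = Mul(Rational(-1, 5), 0) = 0)
Function('M')(S) = 12 (Function('M')(S) = Add(12, Mul(S, 0)) = Add(12, 0) = 12)
Add(Function('M')(-294), Mul(-1, 141796)) = Add(12, Mul(-1, 141796)) = Add(12, -141796) = -141784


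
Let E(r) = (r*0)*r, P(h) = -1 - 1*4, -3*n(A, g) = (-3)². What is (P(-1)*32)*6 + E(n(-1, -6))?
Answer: -960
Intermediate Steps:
n(A, g) = -3 (n(A, g) = -⅓*(-3)² = -⅓*9 = -3)
P(h) = -5 (P(h) = -1 - 4 = -5)
E(r) = 0 (E(r) = 0*r = 0)
(P(-1)*32)*6 + E(n(-1, -6)) = -5*32*6 + 0 = -160*6 + 0 = -960 + 0 = -960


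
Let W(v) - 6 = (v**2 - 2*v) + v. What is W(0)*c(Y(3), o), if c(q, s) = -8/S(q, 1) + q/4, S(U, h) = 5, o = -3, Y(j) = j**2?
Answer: 39/10 ≈ 3.9000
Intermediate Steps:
W(v) = 6 + v**2 - v (W(v) = 6 + ((v**2 - 2*v) + v) = 6 + (v**2 - v) = 6 + v**2 - v)
c(q, s) = -8/5 + q/4
W(0)*c(Y(3), o) = (6 + 0**2 - 1*0)*(-8/5 + (1/4)*3**2) = (6 + 0 + 0)*(-8/5 + (1/4)*9) = 6*(-8/5 + 9/4) = 6*(13/20) = 39/10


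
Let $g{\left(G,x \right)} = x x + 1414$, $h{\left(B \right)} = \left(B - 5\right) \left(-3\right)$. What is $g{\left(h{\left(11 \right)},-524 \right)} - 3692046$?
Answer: $-3416056$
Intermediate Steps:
$h{\left(B \right)} = 15 - 3 B$ ($h{\left(B \right)} = \left(-5 + B\right) \left(-3\right) = 15 - 3 B$)
$g{\left(G,x \right)} = 1414 + x^{2}$ ($g{\left(G,x \right)} = x^{2} + 1414 = 1414 + x^{2}$)
$g{\left(h{\left(11 \right)},-524 \right)} - 3692046 = \left(1414 + \left(-524\right)^{2}\right) - 3692046 = \left(1414 + 274576\right) - 3692046 = 275990 - 3692046 = -3416056$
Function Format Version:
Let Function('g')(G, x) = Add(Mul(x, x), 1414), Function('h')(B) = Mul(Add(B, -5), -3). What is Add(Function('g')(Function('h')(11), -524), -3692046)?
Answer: -3416056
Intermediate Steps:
Function('h')(B) = Add(15, Mul(-3, B)) (Function('h')(B) = Mul(Add(-5, B), -3) = Add(15, Mul(-3, B)))
Function('g')(G, x) = Add(1414, Pow(x, 2)) (Function('g')(G, x) = Add(Pow(x, 2), 1414) = Add(1414, Pow(x, 2)))
Add(Function('g')(Function('h')(11), -524), -3692046) = Add(Add(1414, Pow(-524, 2)), -3692046) = Add(Add(1414, 274576), -3692046) = Add(275990, -3692046) = -3416056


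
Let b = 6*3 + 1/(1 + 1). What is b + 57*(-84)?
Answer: -9539/2 ≈ -4769.5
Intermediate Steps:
b = 37/2 (b = 18 + 1/2 = 18 + ½ = 37/2 ≈ 18.500)
b + 57*(-84) = 37/2 + 57*(-84) = 37/2 - 4788 = -9539/2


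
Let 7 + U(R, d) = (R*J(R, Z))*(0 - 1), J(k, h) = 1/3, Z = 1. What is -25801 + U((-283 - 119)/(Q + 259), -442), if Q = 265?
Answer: -6761629/262 ≈ -25808.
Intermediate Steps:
J(k, h) = ⅓
U(R, d) = -7 - R/3 (U(R, d) = -7 + (R*(⅓))*(0 - 1) = -7 + (R/3)*(-1) = -7 - R/3)
-25801 + U((-283 - 119)/(Q + 259), -442) = -25801 + (-7 - (-283 - 119)/(3*(265 + 259))) = -25801 + (-7 - (-134)/524) = -25801 + (-7 - ⅓*(-201/262)) = -25801 + (-7 + 67/262) = -25801 - 1767/262 = -6761629/262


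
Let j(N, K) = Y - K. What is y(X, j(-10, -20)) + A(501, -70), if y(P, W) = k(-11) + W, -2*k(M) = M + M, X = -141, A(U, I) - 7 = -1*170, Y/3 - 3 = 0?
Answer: -123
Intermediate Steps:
Y = 9 (Y = 9 + 3*0 = 9 + 0 = 9)
A(U, I) = -163 (A(U, I) = 7 - 1*170 = 7 - 170 = -163)
j(N, K) = 9 - K
k(M) = -M (k(M) = -(M + M)/2 = -M)
y(P, W) = 11 + W (y(P, W) = -1*(-11) + W = 11 + W)
y(X, j(-10, -20)) + A(501, -70) = (11 + (9 - 1*(-20))) - 163 = (11 + (9 + 20)) - 163 = (11 + 29) - 163 = 40 - 163 = -123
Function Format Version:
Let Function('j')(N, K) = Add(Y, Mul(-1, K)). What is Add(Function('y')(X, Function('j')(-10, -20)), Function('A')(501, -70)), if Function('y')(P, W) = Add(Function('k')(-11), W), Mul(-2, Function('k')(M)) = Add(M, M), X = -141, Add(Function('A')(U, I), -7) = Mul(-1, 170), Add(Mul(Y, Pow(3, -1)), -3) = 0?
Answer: -123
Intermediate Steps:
Y = 9 (Y = Add(9, Mul(3, 0)) = Add(9, 0) = 9)
Function('A')(U, I) = -163 (Function('A')(U, I) = Add(7, Mul(-1, 170)) = Add(7, -170) = -163)
Function('j')(N, K) = Add(9, Mul(-1, K))
Function('k')(M) = Mul(-1, M) (Function('k')(M) = Mul(Rational(-1, 2), Add(M, M)) = Mul(Rational(-1, 2), Mul(2, M)) = Mul(-1, M))
Function('y')(P, W) = Add(11, W) (Function('y')(P, W) = Add(Mul(-1, -11), W) = Add(11, W))
Add(Function('y')(X, Function('j')(-10, -20)), Function('A')(501, -70)) = Add(Add(11, Add(9, Mul(-1, -20))), -163) = Add(Add(11, Add(9, 20)), -163) = Add(Add(11, 29), -163) = Add(40, -163) = -123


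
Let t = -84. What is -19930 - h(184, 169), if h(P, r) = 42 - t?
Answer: -20056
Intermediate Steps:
h(P, r) = 126 (h(P, r) = 42 - 1*(-84) = 42 + 84 = 126)
-19930 - h(184, 169) = -19930 - 1*126 = -19930 - 126 = -20056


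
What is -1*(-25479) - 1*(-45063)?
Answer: 70542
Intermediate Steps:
-1*(-25479) - 1*(-45063) = 25479 + 45063 = 70542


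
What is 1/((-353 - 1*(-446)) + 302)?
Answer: 1/395 ≈ 0.0025316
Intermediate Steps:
1/((-353 - 1*(-446)) + 302) = 1/((-353 + 446) + 302) = 1/(93 + 302) = 1/395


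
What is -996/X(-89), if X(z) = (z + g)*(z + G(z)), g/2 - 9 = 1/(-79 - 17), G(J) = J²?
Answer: 5976/3337411 ≈ 0.0017906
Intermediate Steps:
g = 863/48 (g = 18 + 2/(-79 - 17) = 18 + 2/(-96) = 18 + 2*(-1/96) = 18 - 1/48 = 863/48 ≈ 17.979)
X(z) = (863/48 + z)*(z + z²) (X(z) = (z + 863/48)*(z + z²) = (863/48 + z)*(z + z²))
-996/X(-89) = -996*(-48/(89*(863 + 48*(-89)² + 911*(-89)))) = -996*(-48/(89*(863 + 48*7921 - 81079))) = -996*(-48/(89*(863 + 380208 - 81079))) = -996/((1/48)*(-89)*299992) = -996/(-3337411/6) = -996*(-6/3337411) = 5976/3337411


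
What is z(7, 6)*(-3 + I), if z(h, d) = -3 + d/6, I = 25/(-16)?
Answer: 73/8 ≈ 9.1250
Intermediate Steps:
I = -25/16 (I = 25*(-1/16) = -25/16 ≈ -1.5625)
z(h, d) = -3 + d/6 (z(h, d) = -3 + d*(1/6) = -3 + d/6)
z(7, 6)*(-3 + I) = (-3 + (1/6)*6)*(-3 - 25/16) = (-3 + 1)*(-73/16) = -2*(-73/16) = 73/8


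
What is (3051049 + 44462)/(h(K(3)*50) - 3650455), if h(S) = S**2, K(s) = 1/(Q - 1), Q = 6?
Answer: -1031837/1216785 ≈ -0.84800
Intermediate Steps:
K(s) = 1/5 (K(s) = 1/(6 - 1) = 1/5)
(3051049 + 44462)/(h(K(3)*50) - 3650455) = (3051049 + 44462)/(((1/5)*50)**2 - 3650455) = 3095511/(10**2 - 3650455) = 3095511/(100 - 3650455) = 3095511/(-3650355) = 3095511*(-1/3650355) = -1031837/1216785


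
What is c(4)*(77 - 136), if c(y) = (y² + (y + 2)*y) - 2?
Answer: -2242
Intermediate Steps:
c(y) = -2 + y² + y*(2 + y) (c(y) = (y² + (2 + y)*y) - 2 = (y² + y*(2 + y)) - 2 = -2 + y² + y*(2 + y))
c(4)*(77 - 136) = (-2 + 2*4 + 2*4²)*(77 - 136) = (-2 + 8 + 2*16)*(-59) = (-2 + 8 + 32)*(-59) = 38*(-59) = -2242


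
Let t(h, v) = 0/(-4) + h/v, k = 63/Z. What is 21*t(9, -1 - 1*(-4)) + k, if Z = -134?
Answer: 8379/134 ≈ 62.530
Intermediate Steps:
k = -63/134 (k = 63/(-134) = 63*(-1/134) = -63/134 ≈ -0.47015)
t(h, v) = h/v (t(h, v) = 0*(-¼) + h/v = 0 + h/v = h/v)
21*t(9, -1 - 1*(-4)) + k = 21*(9/(-1 - 1*(-4))) - 63/134 = 21*(9/(-1 + 4)) - 63/134 = 21*(9/3) - 63/134 = 21*(9*(⅓)) - 63/134 = 21*3 - 63/134 = 63 - 63/134 = 8379/134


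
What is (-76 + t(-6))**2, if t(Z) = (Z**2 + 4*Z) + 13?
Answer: 2601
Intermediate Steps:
t(Z) = 13 + Z**2 + 4*Z
(-76 + t(-6))**2 = (-76 + (13 + (-6)**2 + 4*(-6)))**2 = (-76 + (13 + 36 - 24))**2 = (-76 + 25)**2 = (-51)**2 = 2601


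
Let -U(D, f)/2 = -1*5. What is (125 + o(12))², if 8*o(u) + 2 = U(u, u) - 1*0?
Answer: 15876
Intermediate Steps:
U(D, f) = 10 (U(D, f) = -(-2)*5 = -2*(-5) = 10)
o(u) = 1 (o(u) = -¼ + (10 - 1*0)/8 = -¼ + (10 + 0)/8 = -¼ + (⅛)*10 = -¼ + 5/4 = 1)
(125 + o(12))² = (125 + 1)² = 126² = 15876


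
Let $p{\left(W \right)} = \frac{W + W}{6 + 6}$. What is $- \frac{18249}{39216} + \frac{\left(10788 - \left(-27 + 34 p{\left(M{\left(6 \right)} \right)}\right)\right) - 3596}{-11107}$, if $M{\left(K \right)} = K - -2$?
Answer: $- \frac{484014155}{435572112} \approx -1.1112$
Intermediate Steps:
$M{\left(K \right)} = 2 + K$ ($M{\left(K \right)} = K + 2 = 2 + K$)
$p{\left(W \right)} = \frac{W}{6}$ ($p{\left(W \right)} = \frac{2 W}{12} = 2 W \frac{1}{12} = \frac{W}{6}$)
$- \frac{18249}{39216} + \frac{\left(10788 - \left(-27 + 34 p{\left(M{\left(6 \right)} \right)}\right)\right) - 3596}{-11107} = - \frac{18249}{39216} + \frac{\left(10788 + \left(- 34 \frac{2 + 6}{6} + 27\right)\right) - 3596}{-11107} = \left(-18249\right) \frac{1}{39216} + \left(\left(10788 + \left(- 34 \cdot \frac{1}{6} \cdot 8 + 27\right)\right) - 3596\right) \left(- \frac{1}{11107}\right) = - \frac{6083}{13072} + \left(\left(10788 + \left(\left(-34\right) \frac{4}{3} + 27\right)\right) - 3596\right) \left(- \frac{1}{11107}\right) = - \frac{6083}{13072} + \left(\left(10788 + \left(- \frac{136}{3} + 27\right)\right) - 3596\right) \left(- \frac{1}{11107}\right) = - \frac{6083}{13072} + \left(\left(10788 - \frac{55}{3}\right) - 3596\right) \left(- \frac{1}{11107}\right) = - \frac{6083}{13072} + \left(\frac{32309}{3} - 3596\right) \left(- \frac{1}{11107}\right) = - \frac{6083}{13072} + \frac{21521}{3} \left(- \frac{1}{11107}\right) = - \frac{6083}{13072} - \frac{21521}{33321} = - \frac{484014155}{435572112}$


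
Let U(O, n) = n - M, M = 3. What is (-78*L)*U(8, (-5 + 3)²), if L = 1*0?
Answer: 0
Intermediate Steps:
L = 0
U(O, n) = -3 + n (U(O, n) = n - 1*3 = n - 3 = -3 + n)
(-78*L)*U(8, (-5 + 3)²) = (-78*0)*(-3 + (-5 + 3)²) = 0*(-3 + (-2)²) = 0*(-3 + 4) = 0*1 = 0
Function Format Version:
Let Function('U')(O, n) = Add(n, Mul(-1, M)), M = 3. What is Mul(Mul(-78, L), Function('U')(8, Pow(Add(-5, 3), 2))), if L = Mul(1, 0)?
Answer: 0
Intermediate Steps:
L = 0
Function('U')(O, n) = Add(-3, n) (Function('U')(O, n) = Add(n, Mul(-1, 3)) = Add(n, -3) = Add(-3, n))
Mul(Mul(-78, L), Function('U')(8, Pow(Add(-5, 3), 2))) = Mul(Mul(-78, 0), Add(-3, Pow(Add(-5, 3), 2))) = Mul(0, Add(-3, Pow(-2, 2))) = Mul(0, Add(-3, 4)) = Mul(0, 1) = 0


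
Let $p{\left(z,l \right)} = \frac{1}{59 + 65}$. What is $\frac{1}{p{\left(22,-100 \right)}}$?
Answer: $124$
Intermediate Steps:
$p{\left(z,l \right)} = \frac{1}{124}$
$\frac{1}{p{\left(22,-100 \right)}} = \frac{1}{\frac{1}{124}} = 124$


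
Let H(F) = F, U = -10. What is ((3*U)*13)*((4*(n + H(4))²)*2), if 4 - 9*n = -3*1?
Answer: -1922960/27 ≈ -71221.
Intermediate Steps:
n = 7/9 (n = 4/9 - (-1)/3 = 4/9 - ⅑*(-3) = 4/9 + ⅓ = 7/9 ≈ 0.77778)
((3*U)*13)*((4*(n + H(4))²)*2) = ((3*(-10))*13)*((4*(7/9 + 4)²)*2) = (-30*13)*((4*(43/9)²)*2) = -390*4*(1849/81)*2 = -961480*2/27 = -390*14792/81 = -1922960/27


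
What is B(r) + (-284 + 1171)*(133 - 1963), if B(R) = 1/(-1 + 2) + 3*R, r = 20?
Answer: -1623149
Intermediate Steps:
B(R) = 1 + 3*R (B(R) = 1/1 + 3*R = 1 + 3*R)
B(r) + (-284 + 1171)*(133 - 1963) = (1 + 3*20) + (-284 + 1171)*(133 - 1963) = (1 + 60) + 887*(-1830) = 61 - 1623210 = -1623149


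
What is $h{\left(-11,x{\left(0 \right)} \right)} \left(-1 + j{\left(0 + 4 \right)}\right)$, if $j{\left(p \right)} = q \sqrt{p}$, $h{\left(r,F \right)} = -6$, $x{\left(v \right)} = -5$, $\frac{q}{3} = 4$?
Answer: $-138$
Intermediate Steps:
$q = 12$ ($q = 3 \cdot 4 = 12$)
$j{\left(p \right)} = 12 \sqrt{p}$
$h{\left(-11,x{\left(0 \right)} \right)} \left(-1 + j{\left(0 + 4 \right)}\right) = - 6 \left(-1 + 12 \sqrt{0 + 4}\right) = - 6 \left(-1 + 12 \sqrt{4}\right) = - 6 \left(-1 + 12 \cdot 2\right) = - 6 \left(-1 + 24\right) = \left(-6\right) 23 = -138$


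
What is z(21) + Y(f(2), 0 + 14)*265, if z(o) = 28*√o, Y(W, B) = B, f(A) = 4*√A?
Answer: 3710 + 28*√21 ≈ 3838.3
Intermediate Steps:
z(21) + Y(f(2), 0 + 14)*265 = 28*√21 + (0 + 14)*265 = 28*√21 + 14*265 = 28*√21 + 3710 = 3710 + 28*√21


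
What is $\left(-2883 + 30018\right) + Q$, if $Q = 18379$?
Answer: $45514$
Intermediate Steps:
$\left(-2883 + 30018\right) + Q = \left(-2883 + 30018\right) + 18379 = 27135 + 18379 = 45514$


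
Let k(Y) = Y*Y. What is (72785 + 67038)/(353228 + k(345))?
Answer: 139823/472253 ≈ 0.29608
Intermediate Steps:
k(Y) = Y²
(72785 + 67038)/(353228 + k(345)) = (72785 + 67038)/(353228 + 345²) = 139823/(353228 + 119025) = 139823/472253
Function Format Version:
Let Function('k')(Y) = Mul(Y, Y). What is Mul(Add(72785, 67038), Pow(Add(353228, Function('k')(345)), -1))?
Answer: Rational(139823, 472253) ≈ 0.29608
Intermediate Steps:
Function('k')(Y) = Pow(Y, 2)
Mul(Add(72785, 67038), Pow(Add(353228, Function('k')(345)), -1)) = Mul(Add(72785, 67038), Pow(Add(353228, Pow(345, 2)), -1)) = Mul(139823, Pow(Add(353228, 119025), -1)) = Mul(139823, Pow(472253, -1)) = Mul(139823, Rational(1, 472253)) = Rational(139823, 472253)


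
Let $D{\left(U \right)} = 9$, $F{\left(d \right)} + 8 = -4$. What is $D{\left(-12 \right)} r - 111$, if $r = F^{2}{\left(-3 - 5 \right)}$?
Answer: $1185$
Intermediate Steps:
$F{\left(d \right)} = -12$ ($F{\left(d \right)} = -8 - 4 = -12$)
$r = 144$ ($r = \left(-12\right)^{2} = 144$)
$D{\left(-12 \right)} r - 111 = 9 \cdot 144 - 111 = 1296 - 111 = 1185$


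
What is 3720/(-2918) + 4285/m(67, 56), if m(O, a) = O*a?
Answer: -726905/5474168 ≈ -0.13279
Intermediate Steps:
3720/(-2918) + 4285/m(67, 56) = 3720/(-2918) + 4285/((67*56)) = 3720*(-1/2918) + 4285/3752 = -1860/1459 + 4285*(1/3752) = -1860/1459 + 4285/3752 = -726905/5474168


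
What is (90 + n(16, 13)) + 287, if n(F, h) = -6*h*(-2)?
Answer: 533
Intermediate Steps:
n(F, h) = 12*h (n(F, h) = -(-12)*h = 12*h)
(90 + n(16, 13)) + 287 = (90 + 12*13) + 287 = (90 + 156) + 287 = 246 + 287 = 533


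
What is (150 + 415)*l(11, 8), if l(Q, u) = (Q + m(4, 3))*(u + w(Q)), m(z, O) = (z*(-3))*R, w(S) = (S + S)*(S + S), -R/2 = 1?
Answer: 9729300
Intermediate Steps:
R = -2 (R = -2*1 = -2)
w(S) = 4*S² (w(S) = (2*S)*(2*S) = 4*S²)
m(z, O) = 6*z (m(z, O) = (z*(-3))*(-2) = -3*z*(-2) = 6*z)
l(Q, u) = (24 + Q)*(u + 4*Q²) (l(Q, u) = (Q + 6*4)*(u + 4*Q²) = (Q + 24)*(u + 4*Q²) = (24 + Q)*(u + 4*Q²))
(150 + 415)*l(11, 8) = (150 + 415)*(4*11³ + 24*8 + 96*11² + 11*8) = 565*(4*1331 + 192 + 96*121 + 88) = 565*(5324 + 192 + 11616 + 88) = 565*17220 = 9729300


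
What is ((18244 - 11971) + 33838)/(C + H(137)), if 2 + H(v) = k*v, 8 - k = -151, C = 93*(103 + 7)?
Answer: 40111/32011 ≈ 1.2530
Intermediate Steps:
C = 10230 (C = 93*110 = 10230)
k = 159 (k = 8 - 1*(-151) = 8 + 151 = 159)
H(v) = -2 + 159*v
((18244 - 11971) + 33838)/(C + H(137)) = ((18244 - 11971) + 33838)/(10230 + (-2 + 159*137)) = (6273 + 33838)/(10230 + (-2 + 21783)) = 40111/(10230 + 21781) = 40111/32011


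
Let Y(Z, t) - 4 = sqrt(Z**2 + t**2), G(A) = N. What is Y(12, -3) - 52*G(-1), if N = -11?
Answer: 576 + 3*sqrt(17) ≈ 588.37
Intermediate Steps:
G(A) = -11
Y(Z, t) = 4 + sqrt(Z**2 + t**2)
Y(12, -3) - 52*G(-1) = (4 + sqrt(12**2 + (-3)**2)) - 52*(-11) = (4 + sqrt(144 + 9)) + 572 = (4 + sqrt(153)) + 572 = (4 + 3*sqrt(17)) + 572 = 576 + 3*sqrt(17)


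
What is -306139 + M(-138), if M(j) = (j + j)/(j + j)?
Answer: -306138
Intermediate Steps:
M(j) = 1 (M(j) = (2*j)/((2*j)) = (2*j)*(1/(2*j)) = 1)
-306139 + M(-138) = -306139 + 1 = -306138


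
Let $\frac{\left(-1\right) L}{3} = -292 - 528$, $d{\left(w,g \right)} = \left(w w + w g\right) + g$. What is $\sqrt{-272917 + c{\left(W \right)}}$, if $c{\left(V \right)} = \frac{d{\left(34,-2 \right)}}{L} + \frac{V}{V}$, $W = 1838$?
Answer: $\frac{i \sqrt{45877105390}}{410} \approx 522.41 i$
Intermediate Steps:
$d{\left(w,g \right)} = g + w^{2} + g w$ ($d{\left(w,g \right)} = \left(w^{2} + g w\right) + g = g + w^{2} + g w$)
$L = 2460$ ($L = - 3 \left(-292 - 528\right) = \left(-3\right) \left(-820\right) = 2460$)
$c{\left(V \right)} = \frac{591}{410}$ ($c{\left(V \right)} = \frac{-2 + 34^{2} - 68}{2460} + \frac{V}{V} = \left(-2 + 1156 - 68\right) \frac{1}{2460} + 1 = 1086 \cdot \frac{1}{2460} + 1 = \frac{181}{410} + 1 = \frac{591}{410}$)
$\sqrt{-272917 + c{\left(W \right)}} = \sqrt{-272917 + \frac{591}{410}} = \sqrt{- \frac{111895379}{410}} = \frac{i \sqrt{45877105390}}{410}$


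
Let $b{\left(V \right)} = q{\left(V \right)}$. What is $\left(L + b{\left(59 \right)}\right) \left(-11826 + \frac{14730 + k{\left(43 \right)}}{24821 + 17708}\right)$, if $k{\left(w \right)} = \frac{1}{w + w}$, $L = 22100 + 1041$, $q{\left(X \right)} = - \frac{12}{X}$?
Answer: $- \frac{59052609606974741}{215792146} \approx -2.7365 \cdot 10^{8}$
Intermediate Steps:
$L = 23141$
$b{\left(V \right)} = - \frac{12}{V}$
$k{\left(w \right)} = \frac{1}{2 w}$
$\left(L + b{\left(59 \right)}\right) \left(-11826 + \frac{14730 + k{\left(43 \right)}}{24821 + 17708}\right) = \left(23141 - \frac{12}{59}\right) \left(-11826 + \frac{14730 + \frac{1}{2 \cdot 43}}{24821 + 17708}\right) = \left(23141 - \frac{12}{59}\right) \left(-11826 + \frac{14730 + \frac{1}{2} \cdot \frac{1}{43}}{42529}\right) = \left(23141 - \frac{12}{59}\right) \left(-11826 + \left(14730 + \frac{1}{86}\right) \frac{1}{42529}\right) = \frac{1365307 \left(-11826 + \frac{1266781}{86} \cdot \frac{1}{42529}\right)}{59} = \frac{1365307 \left(-11826 + \frac{1266781}{3657494}\right)}{59} = \frac{1365307}{59} \left(- \frac{43252257263}{3657494}\right) = - \frac{59052609606974741}{215792146}$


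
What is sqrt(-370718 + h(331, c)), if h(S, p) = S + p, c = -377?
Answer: 6*I*sqrt(10299) ≈ 608.9*I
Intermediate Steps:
sqrt(-370718 + h(331, c)) = sqrt(-370718 + (331 - 377)) = sqrt(-370718 - 46) = sqrt(-370764) = 6*I*sqrt(10299)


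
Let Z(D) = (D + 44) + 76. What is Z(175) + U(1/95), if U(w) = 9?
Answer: 304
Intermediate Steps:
Z(D) = 120 + D (Z(D) = (44 + D) + 76 = 120 + D)
Z(175) + U(1/95) = (120 + 175) + 9 = 295 + 9 = 304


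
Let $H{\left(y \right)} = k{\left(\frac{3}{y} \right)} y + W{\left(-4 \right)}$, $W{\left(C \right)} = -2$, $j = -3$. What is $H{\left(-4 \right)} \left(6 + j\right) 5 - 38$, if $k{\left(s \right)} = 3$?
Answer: $-248$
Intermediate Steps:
$H{\left(y \right)} = -2 + 3 y$ ($H{\left(y \right)} = 3 y - 2 = -2 + 3 y$)
$H{\left(-4 \right)} \left(6 + j\right) 5 - 38 = \left(-2 + 3 \left(-4\right)\right) \left(6 - 3\right) 5 - 38 = \left(-2 - 12\right) 3 \cdot 5 - 38 = \left(-14\right) 15 - 38 = -210 - 38 = -248$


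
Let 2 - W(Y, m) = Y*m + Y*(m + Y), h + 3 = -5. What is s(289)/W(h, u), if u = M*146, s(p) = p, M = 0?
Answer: -289/62 ≈ -4.6613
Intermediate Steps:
h = -8 (h = -3 - 5 = -8)
u = 0 (u = 0*146 = 0)
W(Y, m) = 2 - Y*m - Y*(Y + m) (W(Y, m) = 2 - (Y*m + Y*(m + Y)) = 2 - (Y*m + Y*(Y + m)) = 2 + (-Y*m - Y*(Y + m)) = 2 - Y*m - Y*(Y + m))
s(289)/W(h, u) = 289/(2 - 1*(-8)**2 - 2*(-8)*0) = 289/(2 - 1*64 + 0) = 289/(2 - 64 + 0) = 289/(-62) = 289*(-1/62) = -289/62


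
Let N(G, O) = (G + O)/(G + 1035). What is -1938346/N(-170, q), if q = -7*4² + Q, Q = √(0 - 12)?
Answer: 39401728315/6628 + 838334645*I*√3/19884 ≈ 5.9447e+6 + 73026.0*I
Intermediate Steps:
Q = 2*I*√3 (Q = √(-12) = 2*I*√3 ≈ 3.4641*I)
q = -112 + 2*I*√3 (q = -7*4² + 2*I*√3 = -7*16 + 2*I*√3 = -112 + 2*I*√3 ≈ -112.0 + 3.4641*I)
N(G, O) = (G + O)/(1035 + G)
-1938346/N(-170, q) = -1938346*(1035 - 170)/(-170 + (-112 + 2*I*√3)) = -1938346*865/(-282 + 2*I*√3) = -1938346/(-282/865 + 2*I*√3/865)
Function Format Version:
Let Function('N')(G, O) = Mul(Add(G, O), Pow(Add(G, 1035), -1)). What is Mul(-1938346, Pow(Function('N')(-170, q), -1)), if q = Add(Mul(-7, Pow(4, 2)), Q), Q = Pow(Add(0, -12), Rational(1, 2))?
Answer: Add(Rational(39401728315, 6628), Mul(Rational(838334645, 19884), I, Pow(3, Rational(1, 2)))) ≈ Add(5.9447e+6, Mul(73026., I))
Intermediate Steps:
Q = Mul(2, I, Pow(3, Rational(1, 2))) (Q = Pow(-12, Rational(1, 2)) = Mul(2, I, Pow(3, Rational(1, 2))) ≈ Mul(3.4641, I))
q = Add(-112, Mul(2, I, Pow(3, Rational(1, 2)))) (q = Add(Mul(-7, Pow(4, 2)), Mul(2, I, Pow(3, Rational(1, 2)))) = Add(Mul(-7, 16), Mul(2, I, Pow(3, Rational(1, 2)))) = Add(-112, Mul(2, I, Pow(3, Rational(1, 2)))) ≈ Add(-112.00, Mul(3.4641, I)))
Function('N')(G, O) = Mul(Pow(Add(1035, G), -1), Add(G, O)) (Function('N')(G, O) = Mul(Add(G, O), Pow(Add(1035, G), -1)) = Mul(Pow(Add(1035, G), -1), Add(G, O)))
Mul(-1938346, Pow(Function('N')(-170, q), -1)) = Mul(-1938346, Pow(Mul(Pow(Add(1035, -170), -1), Add(-170, Add(-112, Mul(2, I, Pow(3, Rational(1, 2)))))), -1)) = Mul(-1938346, Pow(Mul(Pow(865, -1), Add(-282, Mul(2, I, Pow(3, Rational(1, 2))))), -1)) = Mul(-1938346, Pow(Mul(Rational(1, 865), Add(-282, Mul(2, I, Pow(3, Rational(1, 2))))), -1)) = Mul(-1938346, Pow(Add(Rational(-282, 865), Mul(Rational(2, 865), I, Pow(3, Rational(1, 2)))), -1))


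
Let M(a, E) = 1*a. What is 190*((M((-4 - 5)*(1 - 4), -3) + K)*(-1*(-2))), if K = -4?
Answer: 8740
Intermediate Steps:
M(a, E) = a
190*((M((-4 - 5)*(1 - 4), -3) + K)*(-1*(-2))) = 190*(((-4 - 5)*(1 - 4) - 4)*(-1*(-2))) = 190*((-9*(-3) - 4)*2) = 190*((27 - 4)*2) = 190*(23*2) = 190*46 = 8740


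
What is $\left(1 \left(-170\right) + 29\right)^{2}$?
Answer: $19881$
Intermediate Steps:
$\left(1 \left(-170\right) + 29\right)^{2} = \left(-170 + 29\right)^{2} = \left(-141\right)^{2} = 19881$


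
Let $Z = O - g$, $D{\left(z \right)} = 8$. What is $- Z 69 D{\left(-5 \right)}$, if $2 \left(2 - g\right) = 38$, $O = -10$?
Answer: $-3864$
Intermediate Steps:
$g = -17$ ($g = 2 - 19 = -17$)
$Z = 7$ ($Z = -10 - -17 = -10 + 17 = 7$)
$- Z 69 D{\left(-5 \right)} = \left(-1\right) 7 \cdot 69 \cdot 8 = \left(-7\right) 69 \cdot 8 = \left(-483\right) 8 = -3864$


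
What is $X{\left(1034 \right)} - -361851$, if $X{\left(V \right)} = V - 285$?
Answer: $362600$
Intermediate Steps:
$X{\left(V \right)} = -285 + V$ ($X{\left(V \right)} = V - 285 = -285 + V$)
$X{\left(1034 \right)} - -361851 = \left(-285 + 1034\right) - -361851 = 749 + 361851 = 362600$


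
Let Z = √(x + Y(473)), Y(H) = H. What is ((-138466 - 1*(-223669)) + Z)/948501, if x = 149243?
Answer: 9467/105389 + 2*√37429/948501 ≈ 0.090237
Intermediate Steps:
Z = 2*√37429 (Z = √(149243 + 473) = √149716 = 2*√37429 ≈ 386.93)
((-138466 - 1*(-223669)) + Z)/948501 = ((-138466 - 1*(-223669)) + 2*√37429)/948501 = ((-138466 + 223669) + 2*√37429)*(1/948501) = (85203 + 2*√37429)*(1/948501) = 9467/105389 + 2*√37429/948501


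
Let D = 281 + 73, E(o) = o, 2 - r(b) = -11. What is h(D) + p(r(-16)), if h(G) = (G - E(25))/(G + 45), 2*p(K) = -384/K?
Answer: -10333/741 ≈ -13.945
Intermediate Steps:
r(b) = 13 (r(b) = 2 - 1*(-11) = 2 + 11 = 13)
p(K) = -192/K (p(K) = (-384/K)/2 = -192/K)
D = 354
h(G) = (-25 + G)/(45 + G) (h(G) = (G - 1*25)/(G + 45) = (G - 25)/(45 + G) = (-25 + G)/(45 + G))
h(D) + p(r(-16)) = (-25 + 354)/(45 + 354) - 192/13 = 329/399 - 192*1/13 = (1/399)*329 - 192/13 = 47/57 - 192/13 = -10333/741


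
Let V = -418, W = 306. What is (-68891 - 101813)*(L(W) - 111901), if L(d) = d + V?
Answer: 19121067152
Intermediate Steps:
L(d) = -418 + d (L(d) = d - 418 = -418 + d)
(-68891 - 101813)*(L(W) - 111901) = (-68891 - 101813)*((-418 + 306) - 111901) = -170704*(-112 - 111901) = -170704*(-112013) = 19121067152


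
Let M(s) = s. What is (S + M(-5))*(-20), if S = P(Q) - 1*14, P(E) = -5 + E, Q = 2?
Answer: 440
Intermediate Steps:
S = -17 (S = (-5 + 2) - 1*14 = -3 - 14 = -17)
(S + M(-5))*(-20) = (-17 - 5)*(-20) = -22*(-20) = 440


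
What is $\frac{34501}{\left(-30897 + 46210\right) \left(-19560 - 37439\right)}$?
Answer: $- \frac{34501}{872825687} \approx -3.9528 \cdot 10^{-5}$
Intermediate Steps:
$\frac{34501}{\left(-30897 + 46210\right) \left(-19560 - 37439\right)} = \frac{34501}{15313 \left(-56999\right)} = \frac{34501}{-872825687} = 34501 \left(- \frac{1}{872825687}\right) = - \frac{34501}{872825687}$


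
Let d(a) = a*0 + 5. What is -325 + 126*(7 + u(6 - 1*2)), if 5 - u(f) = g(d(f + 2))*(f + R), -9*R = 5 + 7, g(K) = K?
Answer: -493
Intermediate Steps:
d(a) = 5 (d(a) = 0 + 5 = 5)
R = -4/3 (R = -(5 + 7)/9 = -1/9*12 = -4/3 ≈ -1.3333)
u(f) = 35/3 - 5*f (u(f) = 5 - 5*(f - 4/3) = 5 - 5*(-4/3 + f) = 5 - (-20/3 + 5*f) = 5 + (20/3 - 5*f) = 35/3 - 5*f)
-325 + 126*(7 + u(6 - 1*2)) = -325 + 126*(7 + (35/3 - 5*(6 - 1*2))) = -325 + 126*(7 + (35/3 - 5*(6 - 2))) = -325 + 126*(7 + (35/3 - 5*4)) = -325 + 126*(7 + (35/3 - 20)) = -325 + 126*(7 - 25/3) = -325 + 126*(-4/3) = -325 - 168 = -493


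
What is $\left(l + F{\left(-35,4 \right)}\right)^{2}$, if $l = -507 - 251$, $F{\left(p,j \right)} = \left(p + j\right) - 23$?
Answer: $659344$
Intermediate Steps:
$F{\left(p,j \right)} = -23 + j + p$ ($F{\left(p,j \right)} = \left(j + p\right) - 23 = -23 + j + p$)
$l = -758$ ($l = -507 - 251 = -758$)
$\left(l + F{\left(-35,4 \right)}\right)^{2} = \left(-758 - 54\right)^{2} = \left(-812\right)^{2} = 659344$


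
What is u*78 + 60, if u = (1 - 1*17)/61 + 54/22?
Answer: 154998/671 ≈ 231.00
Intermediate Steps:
u = 1471/671 (u = (1 - 17)*(1/61) + 54*(1/22) = -16*1/61 + 27/11 = -16/61 + 27/11 = 1471/671 ≈ 2.1922)
u*78 + 60 = (1471/671)*78 + 60 = 114738/671 + 60 = 154998/671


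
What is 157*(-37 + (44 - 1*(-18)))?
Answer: 3925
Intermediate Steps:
157*(-37 + (44 - 1*(-18))) = 157*(-37 + (44 + 18)) = 157*(-37 + 62) = 157*25 = 3925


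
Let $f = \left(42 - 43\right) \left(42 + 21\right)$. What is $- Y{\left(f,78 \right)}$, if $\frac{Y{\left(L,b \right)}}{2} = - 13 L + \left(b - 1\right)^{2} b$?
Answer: $-926562$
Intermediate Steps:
$f = -63$ ($f = \left(-1\right) 63 = -63$)
$Y{\left(L,b \right)} = - 26 L + 2 b \left(-1 + b\right)^{2}$ ($Y{\left(L,b \right)} = 2 \left(- 13 L + \left(b - 1\right)^{2} b\right) = 2 \left(- 13 L + \left(-1 + b\right)^{2} b\right) = 2 \left(- 13 L + b \left(-1 + b\right)^{2}\right) = - 26 L + 2 b \left(-1 + b\right)^{2}$)
$- Y{\left(f,78 \right)} = - (\left(-26\right) \left(-63\right) + 2 \cdot 78 \left(-1 + 78\right)^{2}) = - (1638 + 2 \cdot 78 \cdot 77^{2}) = - (1638 + 2 \cdot 78 \cdot 5929) = - (1638 + 924924) = \left(-1\right) 926562 = -926562$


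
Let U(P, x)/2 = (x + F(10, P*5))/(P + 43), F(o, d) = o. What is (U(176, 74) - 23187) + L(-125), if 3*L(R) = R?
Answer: -5086910/219 ≈ -23228.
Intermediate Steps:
L(R) = R/3
U(P, x) = 2*(10 + x)/(43 + P) (U(P, x) = 2*((x + 10)/(P + 43)) = 2*((10 + x)/(43 + P)) = 2*(10 + x)/(43 + P))
(U(176, 74) - 23187) + L(-125) = (2*(10 + 74)/(43 + 176) - 23187) + (1/3)*(-125) = (2*84/219 - 23187) - 125/3 = (2*(1/219)*84 - 23187) - 125/3 = (56/73 - 23187) - 125/3 = -1692595/73 - 125/3 = -5086910/219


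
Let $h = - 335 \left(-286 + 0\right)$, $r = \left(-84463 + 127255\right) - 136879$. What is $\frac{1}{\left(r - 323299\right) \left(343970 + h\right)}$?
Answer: $- \frac{1}{183558015080} \approx -5.4479 \cdot 10^{-12}$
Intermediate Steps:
$r = -94087$ ($r = 42792 - 136879 = -94087$)
$h = 95810$ ($h = \left(-335\right) \left(-286\right) = 95810$)
$\frac{1}{\left(r - 323299\right) \left(343970 + h\right)} = \frac{1}{\left(-94087 - 323299\right) \left(343970 + 95810\right)} = \frac{1}{\left(-417386\right) 439780} = \frac{1}{-183558015080} = - \frac{1}{183558015080}$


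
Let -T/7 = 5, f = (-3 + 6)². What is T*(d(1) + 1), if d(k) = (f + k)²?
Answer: -3535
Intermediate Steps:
f = 9 (f = 3² = 9)
T = -35 (T = -7*5 = -35)
d(k) = (9 + k)²
T*(d(1) + 1) = -35*((9 + 1)² + 1) = -35*(10² + 1) = -35*(100 + 1) = -35*101 = -3535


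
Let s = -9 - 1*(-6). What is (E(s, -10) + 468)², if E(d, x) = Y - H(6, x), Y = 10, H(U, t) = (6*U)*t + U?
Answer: 692224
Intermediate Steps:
H(U, t) = U + 6*U*t (H(U, t) = 6*U*t + U = U + 6*U*t)
s = -3 (s = -9 + 6 = -3)
E(d, x) = 4 - 36*x (E(d, x) = 10 - 6*(1 + 6*x) = 10 - (6 + 36*x) = 10 + (-6 - 36*x) = 4 - 36*x)
(E(s, -10) + 468)² = ((4 - 36*(-10)) + 468)² = ((4 + 360) + 468)² = (364 + 468)² = 832² = 692224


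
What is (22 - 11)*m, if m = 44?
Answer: 484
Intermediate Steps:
(22 - 11)*m = (22 - 11)*44 = 11*44 = 484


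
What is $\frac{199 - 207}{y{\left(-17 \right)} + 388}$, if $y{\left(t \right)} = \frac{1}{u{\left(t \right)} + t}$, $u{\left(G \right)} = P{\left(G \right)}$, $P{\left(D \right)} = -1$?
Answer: $- \frac{144}{6983} \approx -0.020622$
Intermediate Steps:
$u{\left(G \right)} = -1$
$y{\left(t \right)} = \frac{1}{-1 + t}$
$\frac{199 - 207}{y{\left(-17 \right)} + 388} = \frac{199 - 207}{\frac{1}{-1 - 17} + 388} = - \frac{8}{\frac{1}{-18} + 388} = - \frac{8}{- \frac{1}{18} + 388} = - \frac{8}{\frac{6983}{18}} = \left(-8\right) \frac{18}{6983} = - \frac{144}{6983}$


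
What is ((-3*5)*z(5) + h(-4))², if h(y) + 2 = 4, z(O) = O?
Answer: 5329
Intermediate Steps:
h(y) = 2 (h(y) = -2 + 4 = 2)
((-3*5)*z(5) + h(-4))² = (-3*5*5 + 2)² = (-15*5 + 2)² = (-75 + 2)² = (-73)² = 5329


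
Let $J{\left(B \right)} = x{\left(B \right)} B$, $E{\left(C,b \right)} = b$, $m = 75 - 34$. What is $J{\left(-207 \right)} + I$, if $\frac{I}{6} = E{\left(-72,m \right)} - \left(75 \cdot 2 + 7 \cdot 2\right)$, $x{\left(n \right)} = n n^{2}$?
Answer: $1836036063$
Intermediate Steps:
$m = 41$
$x{\left(n \right)} = n^{3}$
$J{\left(B \right)} = B^{4}$ ($J{\left(B \right)} = B^{3} B = B^{4}$)
$I = -738$ ($I = 6 \left(41 - \left(75 \cdot 2 + 7 \cdot 2\right)\right) = 6 \left(41 - \left(150 + 14\right)\right) = 6 \left(41 - 164\right) = 6 \left(-123\right) = -738$)
$J{\left(-207 \right)} + I = \left(-207\right)^{4} - 738 = 1836036801 - 738 = 1836036063$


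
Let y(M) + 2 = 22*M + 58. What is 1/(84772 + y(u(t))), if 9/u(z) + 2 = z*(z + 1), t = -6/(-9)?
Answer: 4/338421 ≈ 1.1820e-5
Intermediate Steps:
t = ⅔ (t = -6*(-⅑) = ⅔ ≈ 0.66667)
u(z) = 9/(-2 + z*(1 + z)) (u(z) = 9/(-2 + z*(z + 1)) = 9/(-2 + z*(1 + z)))
y(M) = 56 + 22*M (y(M) = -2 + (22*M + 58) = -2 + (58 + 22*M) = 56 + 22*M)
1/(84772 + y(u(t))) = 1/(84772 + (56 + 22*(9/(-2 + ⅔ + (⅔)²)))) = 1/(84772 + (56 + 22*(9/(-2 + ⅔ + 4/9)))) = 1/(84772 + (56 + 22*(9/(-8/9)))) = 1/(84772 + (56 + 22*(9*(-9/8)))) = 1/(84772 + (56 + 22*(-81/8))) = 1/(84772 + (56 - 891/4)) = 1/(84772 - 667/4) = 1/(338421/4) = 4/338421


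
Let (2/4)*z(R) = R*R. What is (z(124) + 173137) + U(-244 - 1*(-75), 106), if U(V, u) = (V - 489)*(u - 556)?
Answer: 499989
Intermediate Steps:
z(R) = 2*R**2 (z(R) = 2*(R*R) = 2*R**2)
U(V, u) = (-556 + u)*(-489 + V) (U(V, u) = (-489 + V)*(-556 + u) = (-556 + u)*(-489 + V))
(z(124) + 173137) + U(-244 - 1*(-75), 106) = (2*124**2 + 173137) + (271884 - 556*(-244 - 1*(-75)) - 489*106 + (-244 - 1*(-75))*106) = (2*15376 + 173137) + (271884 - 556*(-244 + 75) - 51834 + (-244 + 75)*106) = (30752 + 173137) + (271884 - 556*(-169) - 51834 - 169*106) = 203889 + (271884 + 93964 - 51834 - 17914) = 203889 + 296100 = 499989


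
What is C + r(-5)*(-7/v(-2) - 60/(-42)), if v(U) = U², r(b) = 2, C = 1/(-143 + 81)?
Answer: -143/217 ≈ -0.65899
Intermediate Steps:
C = -1/62 (C = 1/(-62) = -1/62 ≈ -0.016129)
C + r(-5)*(-7/v(-2) - 60/(-42)) = -1/62 + 2*(-7/((-2)²) - 60/(-42)) = -1/62 + 2*(-7/4 - 60*(-1/42)) = -1/62 + 2*(-7*¼ + 10/7) = -1/62 + 2*(-7/4 + 10/7) = -1/62 + 2*(-9/28) = -1/62 - 9/14 = -143/217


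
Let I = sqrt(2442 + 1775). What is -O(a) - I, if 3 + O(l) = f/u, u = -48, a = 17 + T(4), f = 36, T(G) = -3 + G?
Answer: 15/4 - sqrt(4217) ≈ -61.188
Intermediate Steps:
a = 18 (a = 17 + (-3 + 4) = 17 + 1 = 18)
O(l) = -15/4 (O(l) = -3 + 36/(-48) = -3 + 36*(-1/48) = -3 - 3/4 = -15/4)
I = sqrt(4217) ≈ 64.938
-O(a) - I = -1*(-15/4) - sqrt(4217) = 15/4 - sqrt(4217)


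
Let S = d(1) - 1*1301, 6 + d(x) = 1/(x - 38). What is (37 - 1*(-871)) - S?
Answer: 81956/37 ≈ 2215.0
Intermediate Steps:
d(x) = -6 + 1/(-38 + x) (d(x) = -6 + 1/(x - 38) = -6 + 1/(-38 + x))
S = -48360/37 (S = (229 - 6*1)/(-38 + 1) - 1*1301 = (229 - 6)/(-37) - 1301 = -1/37*223 - 1301 = -223/37 - 1301 = -48360/37 ≈ -1307.0)
(37 - 1*(-871)) - S = (37 - 1*(-871)) - 1*(-48360/37) = (37 + 871) + 48360/37 = 908 + 48360/37 = 81956/37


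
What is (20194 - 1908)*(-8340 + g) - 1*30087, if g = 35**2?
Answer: -130134977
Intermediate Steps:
g = 1225
(20194 - 1908)*(-8340 + g) - 1*30087 = (20194 - 1908)*(-8340 + 1225) - 1*30087 = 18286*(-7115) - 30087 = -130104890 - 30087 = -130134977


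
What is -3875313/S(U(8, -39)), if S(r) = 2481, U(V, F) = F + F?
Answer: -1291771/827 ≈ -1562.0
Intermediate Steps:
U(V, F) = 2*F
-3875313/S(U(8, -39)) = -3875313/2481 = -3875313*1/2481 = -1291771/827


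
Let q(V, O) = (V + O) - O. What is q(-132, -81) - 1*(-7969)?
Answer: 7837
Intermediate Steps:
q(V, O) = V (q(V, O) = (O + V) - O = V)
q(-132, -81) - 1*(-7969) = -132 - 1*(-7969) = -132 + 7969 = 7837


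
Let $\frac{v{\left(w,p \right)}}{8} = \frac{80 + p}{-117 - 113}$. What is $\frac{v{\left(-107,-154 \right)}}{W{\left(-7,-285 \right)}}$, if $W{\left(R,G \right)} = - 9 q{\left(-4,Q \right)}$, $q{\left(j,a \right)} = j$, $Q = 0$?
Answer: $\frac{74}{1035} \approx 0.071498$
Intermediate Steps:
$v{\left(w,p \right)} = - \frac{64}{23} - \frac{4 p}{115}$ ($v{\left(w,p \right)} = 8 \frac{80 + p}{-117 - 113} = 8 \frac{80 + p}{-230} = 8 \left(80 + p\right) \left(- \frac{1}{230}\right) = 8 \left(- \frac{8}{23} - \frac{p}{230}\right) = - \frac{64}{23} - \frac{4 p}{115}$)
$W{\left(R,G \right)} = 36$ ($W{\left(R,G \right)} = \left(-9\right) \left(-4\right) = 36$)
$\frac{v{\left(-107,-154 \right)}}{W{\left(-7,-285 \right)}} = \frac{- \frac{64}{23} - - \frac{616}{115}}{36} = \left(- \frac{64}{23} + \frac{616}{115}\right) \frac{1}{36} = \frac{296}{115} \cdot \frac{1}{36} = \frac{74}{1035}$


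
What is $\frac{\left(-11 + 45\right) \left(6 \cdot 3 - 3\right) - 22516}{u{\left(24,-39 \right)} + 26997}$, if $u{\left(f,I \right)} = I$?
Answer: $- \frac{11003}{13479} \approx -0.81631$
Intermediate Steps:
$\frac{\left(-11 + 45\right) \left(6 \cdot 3 - 3\right) - 22516}{u{\left(24,-39 \right)} + 26997} = \frac{\left(-11 + 45\right) \left(6 \cdot 3 - 3\right) - 22516}{-39 + 26997} = \frac{34 \left(18 - 3\right) - 22516}{26958} = \left(34 \cdot 15 - 22516\right) \frac{1}{26958} = \left(510 - 22516\right) \frac{1}{26958} = \left(-22006\right) \frac{1}{26958} = - \frac{11003}{13479}$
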